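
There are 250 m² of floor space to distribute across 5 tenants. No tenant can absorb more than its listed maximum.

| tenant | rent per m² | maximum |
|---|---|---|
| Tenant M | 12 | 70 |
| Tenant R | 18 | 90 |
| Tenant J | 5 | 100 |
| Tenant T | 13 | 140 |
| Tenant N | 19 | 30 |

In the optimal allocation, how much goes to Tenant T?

Rank by rent per m²: Tenant N 19 > Tenant R 18 > Tenant T 13 > Tenant M 12 > Tenant J 5.
Give Tenant N 30 to hit its cap of 30 ; 220 left.
Tenant R takes 90 to reach its cap of 90 ; 130 left.
Tenant T has room for 140 but only 130 remain, so it gets 130.

130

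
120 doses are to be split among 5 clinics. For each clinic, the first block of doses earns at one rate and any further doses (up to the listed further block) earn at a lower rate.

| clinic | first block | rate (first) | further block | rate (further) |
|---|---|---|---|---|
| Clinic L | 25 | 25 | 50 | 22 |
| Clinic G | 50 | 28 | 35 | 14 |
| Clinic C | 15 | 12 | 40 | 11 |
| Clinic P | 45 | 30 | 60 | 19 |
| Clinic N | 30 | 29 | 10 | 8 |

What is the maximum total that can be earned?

3480

Treat each block as its own option and order by rate: Clinic P/first 30 > Clinic N/first 29 > Clinic G/first 28 > Clinic L/first 25 > Clinic L/second 22 > Clinic P/second 19 > Clinic G/second 14 > Clinic C/first 12 > Clinic C/second 11 > Clinic N/second 8.
Clinic P first at 30: fill all 45 — 75 left.
Clinic N first at 29: fill all 30 — 45 left.
45 remain; put them into Clinic G first at 28.
Total = 30×45 + 29×30 + 28×45 = 3480.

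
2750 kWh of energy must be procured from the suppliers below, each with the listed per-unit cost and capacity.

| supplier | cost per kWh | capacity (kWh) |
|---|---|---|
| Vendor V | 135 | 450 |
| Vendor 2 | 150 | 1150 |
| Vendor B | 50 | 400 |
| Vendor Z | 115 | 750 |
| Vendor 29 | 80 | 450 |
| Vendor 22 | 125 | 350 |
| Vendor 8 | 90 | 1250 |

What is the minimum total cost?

Cheapest first:
Take 400 from Vendor B at 50 — need 2350 more.
Vendor 29 (80): use full 450 — 1900 kWh to go.
Vendor 8 at 90: take all 1250 kWh — 650 still needed.
Vendor Z at 115: take 650 of its 750 — requirement met.
Vendor 22, Vendor V, Vendor 2: unused.
Cost = 400×50 + 450×80 + 1250×90 + 650×115 = 243250.

243250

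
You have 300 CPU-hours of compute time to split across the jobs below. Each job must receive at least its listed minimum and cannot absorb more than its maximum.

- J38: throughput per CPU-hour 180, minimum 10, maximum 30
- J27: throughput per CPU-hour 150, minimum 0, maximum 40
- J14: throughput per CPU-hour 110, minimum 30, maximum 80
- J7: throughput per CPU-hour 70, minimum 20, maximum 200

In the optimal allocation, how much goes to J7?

Meeting every minimum uses 10+0+30+20 = 60 CPU-hours, leaving 240.
Rank by throughput per CPU-hour: J38 180 > J27 150 > J14 110 > J7 70.
Give J38 20 more to hit its cap of 30 → 220 left.
J27: +40 to 40 (cap) → 180 left.
J14 takes 50 more to reach its cap of 80 → 130 left.
J7 has room for 180 more but only 130 remain, so it gets 150.

150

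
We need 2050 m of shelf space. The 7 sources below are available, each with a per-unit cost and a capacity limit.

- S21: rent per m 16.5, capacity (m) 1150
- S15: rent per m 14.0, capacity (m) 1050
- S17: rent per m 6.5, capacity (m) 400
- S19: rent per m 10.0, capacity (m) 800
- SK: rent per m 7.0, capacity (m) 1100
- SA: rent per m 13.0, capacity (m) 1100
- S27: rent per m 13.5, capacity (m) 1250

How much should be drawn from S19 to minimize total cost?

550

Fill from the cheapest source first.
S17 at 6.5: take all 400 m → 1650 still needed.
SK at 7.0: take all 1100 m → 550 still needed.
S19 at 10.0: take 550 of its 800 → requirement met.
SA, S27, S15, S21: unused.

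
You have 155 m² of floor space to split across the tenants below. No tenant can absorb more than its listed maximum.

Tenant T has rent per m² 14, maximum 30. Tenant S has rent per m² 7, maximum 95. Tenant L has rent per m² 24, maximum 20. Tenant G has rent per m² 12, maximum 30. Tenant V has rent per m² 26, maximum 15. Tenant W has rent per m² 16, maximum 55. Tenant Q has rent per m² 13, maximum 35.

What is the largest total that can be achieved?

2625

Rank by rent per m²: Tenant V 26 > Tenant L 24 > Tenant W 16 > Tenant T 14 > Tenant Q 13 > Tenant G 12 > Tenant S 7.
Give Tenant V 15 to hit its cap of 15 — 140 left.
Tenant L: +20 to 20 (cap) — 120 left.
Tenant W takes 55 to reach its cap of 55 — 65 left.
Tenant T takes 30 to reach its cap of 30 — 35 left.
Tenant Q: +35 to 35 (cap) — 0 left.
Total = 14×30 + 24×20 + 26×15 + 16×55 + 13×35 = 2625.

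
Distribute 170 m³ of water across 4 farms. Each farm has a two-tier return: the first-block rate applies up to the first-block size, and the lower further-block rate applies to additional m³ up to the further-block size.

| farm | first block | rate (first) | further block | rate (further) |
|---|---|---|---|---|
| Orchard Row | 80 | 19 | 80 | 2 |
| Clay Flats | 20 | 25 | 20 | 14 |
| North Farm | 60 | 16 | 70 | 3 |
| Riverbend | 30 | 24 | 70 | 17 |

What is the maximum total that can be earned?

3420

Rank every tier by rate: Clay Flats/first 25 > Riverbend/first 24 > Orchard Row/first 19 > Riverbend/second 17 > North Farm/first 16 > Clay Flats/second 14 > North Farm/second 3 > Orchard Row/second 2.
Clay Flats first at 25: fill all 20 → 150 left.
Riverbend first at 24: fill all 30 → 120 left.
Orchard Row first at 19: fill all 80 → 40 left.
Riverbend second at 17: only 40 left, fill 40.
Total = 25×20 + 24×30 + 19×80 + 17×40 = 3420.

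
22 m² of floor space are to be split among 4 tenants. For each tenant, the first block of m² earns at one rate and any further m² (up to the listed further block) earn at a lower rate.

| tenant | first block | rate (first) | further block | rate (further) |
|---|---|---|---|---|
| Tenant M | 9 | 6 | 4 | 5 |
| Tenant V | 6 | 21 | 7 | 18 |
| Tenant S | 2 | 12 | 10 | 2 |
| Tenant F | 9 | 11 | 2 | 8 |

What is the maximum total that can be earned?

Treat each block as its own option and order by rate: Tenant V/T1 21 > Tenant V/T2 18 > Tenant S/T1 12 > Tenant F/T1 11 > Tenant F/T2 8 > Tenant M/T1 6 > Tenant M/T2 5 > Tenant S/T2 2.
Fill Tenant V T1 block (6 at 21) — 16 left.
Fill Tenant V T2 block (7 at 18) — 9 left.
Fill Tenant S T1 block (2 at 12) — 7 left.
Tenant F T1 at 11: only 7 left, fill 7.
Total = 21×6 + 18×7 + 12×2 + 11×7 = 353.

353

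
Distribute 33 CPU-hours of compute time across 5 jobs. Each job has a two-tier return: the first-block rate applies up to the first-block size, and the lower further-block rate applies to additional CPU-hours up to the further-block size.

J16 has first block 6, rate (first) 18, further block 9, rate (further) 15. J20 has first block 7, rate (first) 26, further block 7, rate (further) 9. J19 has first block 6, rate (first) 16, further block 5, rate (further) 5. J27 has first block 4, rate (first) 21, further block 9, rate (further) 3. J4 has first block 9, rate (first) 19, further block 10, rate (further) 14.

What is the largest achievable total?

Rank every tier by rate: J20/first 26 > J27/first 21 > J4/first 19 > J16/first 18 > J19/first 16 > J16/second 15 > J4/second 14 > J20/second 9 > J19/second 5 > J27/second 3.
J20/first (26): +7 — 26 left.
J27/first (21): +4 — 22 left.
J4/first (19): +9 — 13 left.
J16/first (18): +6 — 7 left.
J19 first at 16: fill all 6 — 1 left.
1 remain; put them into J16 second at 15.
Total = 26×7 + 21×4 + 19×9 + 18×6 + 16×6 + 15×1 = 656.

656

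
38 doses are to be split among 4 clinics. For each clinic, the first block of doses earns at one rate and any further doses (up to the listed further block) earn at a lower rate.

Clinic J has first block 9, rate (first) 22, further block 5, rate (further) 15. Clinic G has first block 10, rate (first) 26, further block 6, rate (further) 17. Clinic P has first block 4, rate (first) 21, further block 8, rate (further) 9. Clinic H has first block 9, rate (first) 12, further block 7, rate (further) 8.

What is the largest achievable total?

767

Rank every tier by rate: Clinic G/first 26 > Clinic J/first 22 > Clinic P/first 21 > Clinic G/second 17 > Clinic J/second 15 > Clinic H/first 12 > Clinic P/second 9 > Clinic H/second 8.
Clinic G first at 26: fill all 10 — 28 left.
Fill Clinic J first block (9 at 22) — 19 left.
Clinic P/first (21): +4 — 15 left.
Clinic G second at 17: fill all 6 — 9 left.
Fill Clinic J second block (5 at 15) — 4 left.
Clinic H/first: +4 of 9 at 12; pool empty.
Total = 26×10 + 22×9 + 21×4 + 17×6 + 15×5 + 12×4 = 767.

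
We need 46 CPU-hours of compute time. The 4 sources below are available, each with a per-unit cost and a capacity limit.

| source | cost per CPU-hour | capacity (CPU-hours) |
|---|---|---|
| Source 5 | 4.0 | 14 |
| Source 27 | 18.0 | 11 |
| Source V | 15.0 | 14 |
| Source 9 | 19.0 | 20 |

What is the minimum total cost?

597

Use sources in increasing cost order.
Source 5 (4.0): use full 14 — 32 CPU-hours to go.
Take 14 from Source V at 15.0 — need 18 more.
Source 27 at 18.0: take all 11 CPU-hours — 7 still needed.
Take 7 from Source 9 at 19.0 to finish.
Cost = 14×4.0 + 14×15.0 + 11×18.0 + 7×19.0 = 597.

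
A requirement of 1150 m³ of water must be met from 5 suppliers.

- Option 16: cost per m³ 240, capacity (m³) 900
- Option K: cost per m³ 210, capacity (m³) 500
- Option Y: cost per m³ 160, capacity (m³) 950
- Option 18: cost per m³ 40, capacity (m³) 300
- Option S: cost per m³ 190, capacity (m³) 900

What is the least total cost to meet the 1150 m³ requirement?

148000

Cheapest first:
Option 18 at 40: take all 300 m³ — 850 still needed.
Option Y (160): take the remaining 850 — done.
Option S, Option K, Option 16: unused.
Cost = 300×40 + 850×160 = 148000.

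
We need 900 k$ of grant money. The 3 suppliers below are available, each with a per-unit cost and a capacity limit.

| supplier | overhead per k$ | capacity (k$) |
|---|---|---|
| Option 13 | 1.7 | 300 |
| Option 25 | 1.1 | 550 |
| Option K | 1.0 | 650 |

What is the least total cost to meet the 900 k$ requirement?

Use suppliers in increasing cost order.
Option K at 1.0: take all 650 k$ ; 250 still needed.
Option 25 (1.1): take the remaining 250 ; done.
Option 13: unused.
Cost = 650×1.0 + 250×1.1 = 925.

925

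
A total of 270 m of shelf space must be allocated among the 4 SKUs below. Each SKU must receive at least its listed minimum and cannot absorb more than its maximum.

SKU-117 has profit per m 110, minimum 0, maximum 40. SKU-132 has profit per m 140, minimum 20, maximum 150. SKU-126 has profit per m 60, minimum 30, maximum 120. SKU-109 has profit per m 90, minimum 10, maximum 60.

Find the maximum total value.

31700

Meeting every minimum uses 0+20+30+10 = 60 m, leaving 210.
Rank by profit per m: SKU-132 140 > SKU-117 110 > SKU-109 90 > SKU-126 60.
Give SKU-132 130 more to hit its cap of 150 → 80 left.
SKU-117 takes 40 more to reach its cap of 40 → 40 left.
Only 40 left; SKU-109 takes them to reach 50.
Total = 110×40 + 140×150 + 60×30 + 90×50 = 31700.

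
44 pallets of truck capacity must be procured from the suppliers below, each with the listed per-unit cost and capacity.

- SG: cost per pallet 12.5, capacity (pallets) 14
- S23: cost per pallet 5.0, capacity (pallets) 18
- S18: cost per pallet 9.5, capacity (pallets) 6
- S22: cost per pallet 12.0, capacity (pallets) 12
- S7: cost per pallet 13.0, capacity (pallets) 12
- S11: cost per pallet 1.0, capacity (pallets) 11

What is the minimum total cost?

Use suppliers in increasing cost order.
S11 at 1.0: take all 11 pallets — 33 still needed.
Take 18 from S23 at 5.0 — need 15 more.
S18 at 9.5: take all 6 pallets — 9 still needed.
S22 (12.0): take the remaining 9 — done.
SG, S7: unused.
Cost = 11×1.0 + 18×5.0 + 6×9.5 + 9×12.0 = 266.

266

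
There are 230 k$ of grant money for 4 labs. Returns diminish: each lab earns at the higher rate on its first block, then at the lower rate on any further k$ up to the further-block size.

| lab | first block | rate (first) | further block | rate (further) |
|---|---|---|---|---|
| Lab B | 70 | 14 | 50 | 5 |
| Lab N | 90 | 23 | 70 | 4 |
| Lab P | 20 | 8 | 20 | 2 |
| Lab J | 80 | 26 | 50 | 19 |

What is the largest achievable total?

Order all 8 blocks by rate: Lab J/first 26 > Lab N/first 23 > Lab J/second 19 > Lab B/first 14 > Lab P/first 8 > Lab B/second 5 > Lab N/second 4 > Lab P/second 2.
Lab J/first (26): +80 ; 150 left.
Fill Lab N first block (90 at 23) ; 60 left.
Lab J second at 19: fill all 50 ; 10 left.
Lab B/first: +10 of 70 at 14; pool empty.
Total = 26×80 + 23×90 + 19×50 + 14×10 = 5240.

5240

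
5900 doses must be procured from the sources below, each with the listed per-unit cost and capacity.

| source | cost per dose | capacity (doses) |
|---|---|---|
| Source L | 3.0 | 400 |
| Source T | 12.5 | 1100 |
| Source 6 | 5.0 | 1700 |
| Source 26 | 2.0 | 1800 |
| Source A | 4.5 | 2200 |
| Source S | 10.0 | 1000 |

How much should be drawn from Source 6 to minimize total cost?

1500

Fill from the cheapest source first.
Source 26 at 2.0: take all 1800 doses — 4100 still needed.
Source L (3.0): use full 400 — 3700 doses to go.
Source A at 4.5: take all 2200 doses — 1500 still needed.
Source 6 at 5.0: take 1500 of its 1700 — requirement met.
Source S, Source T: unused.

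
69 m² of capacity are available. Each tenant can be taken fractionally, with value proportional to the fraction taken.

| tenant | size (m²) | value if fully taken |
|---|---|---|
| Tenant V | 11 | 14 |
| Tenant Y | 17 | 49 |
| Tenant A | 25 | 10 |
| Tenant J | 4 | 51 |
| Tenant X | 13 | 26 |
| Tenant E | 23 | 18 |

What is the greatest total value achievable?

158.4

Sort by value density: Tenant J 51/4≈12.8, Tenant Y 49/17≈2.88, Tenant X 26/13≈2, Tenant V 14/11≈1.27, Tenant E 18/23≈0.783, Tenant A 10/25≈0.4.
Tenant J: take in full, 4 m² for value 51 — 65 left.
Tenant Y: take in full, 17 m² for value 49 — 48 left.
Tenant X: take in full, 13 m² for value 26 — 35 left.
Tenant V: take in full, 11 m² for value 14 — 24 left.
Take all of Tenant E (23 m², value 18) — 1 m² left.
Only 1 m² remain; take 1/25 of Tenant A for value 10×1/25 = 0.4.
Total value = 158.4.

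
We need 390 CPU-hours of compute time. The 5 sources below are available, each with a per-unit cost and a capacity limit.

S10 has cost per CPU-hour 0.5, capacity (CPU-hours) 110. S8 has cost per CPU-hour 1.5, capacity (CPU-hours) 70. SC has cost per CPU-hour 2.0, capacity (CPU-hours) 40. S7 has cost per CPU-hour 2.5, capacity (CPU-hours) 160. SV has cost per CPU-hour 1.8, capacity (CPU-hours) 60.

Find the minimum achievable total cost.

Fill from the cheapest source first.
Take 110 from S10 at 0.5 — need 280 more.
S8 (1.5): use full 70 — 210 CPU-hours to go.
SV (1.8): use full 60 — 150 CPU-hours to go.
Take 40 from SC at 2.0 — need 110 more.
S7 at 2.5: take 110 of its 160 — requirement met.
Cost = 110×0.5 + 70×1.5 + 60×1.8 + 40×2.0 + 110×2.5 = 623.

623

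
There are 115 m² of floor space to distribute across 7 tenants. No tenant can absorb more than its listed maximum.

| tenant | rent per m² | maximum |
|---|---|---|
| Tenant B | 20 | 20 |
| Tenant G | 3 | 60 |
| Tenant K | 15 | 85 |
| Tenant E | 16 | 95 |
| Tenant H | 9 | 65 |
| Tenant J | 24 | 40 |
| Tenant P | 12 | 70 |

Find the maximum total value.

2240

Order the tenants by rent per m²: Tenant J 24 > Tenant B 20 > Tenant E 16 > Tenant K 15 > Tenant P 12 > Tenant H 9 > Tenant G 3.
Tenant J: +40 to 40 (cap) ; 75 left.
Tenant B: +20 to 20 (cap) ; 55 left.
Tenant E has room for 95 but only 55 remain, so it gets 55.
Total = 20×20 + 16×55 + 24×40 = 2240.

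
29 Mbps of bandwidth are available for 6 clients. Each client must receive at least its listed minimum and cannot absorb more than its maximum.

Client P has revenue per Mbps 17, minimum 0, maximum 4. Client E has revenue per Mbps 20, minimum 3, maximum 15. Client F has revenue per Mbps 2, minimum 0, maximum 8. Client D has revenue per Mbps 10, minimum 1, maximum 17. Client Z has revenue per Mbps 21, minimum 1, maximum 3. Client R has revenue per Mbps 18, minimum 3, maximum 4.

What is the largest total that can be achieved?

533

Meeting every minimum uses 0+3+0+1+1+3 = 8 Mbps, leaving 21.
Rank by revenue per Mbps: Client Z 21 > Client E 20 > Client R 18 > Client P 17 > Client D 10 > Client F 2.
Give Client Z 2 more to hit its cap of 3 — 19 left.
Client E takes 12 more to reach its cap of 15 — 7 left.
Client R: +1 to 4 (cap) — 6 left.
Client P: +4 to 4 (cap) — 2 left.
Only 2 left; Client D takes them to reach 3.
Total = 17×4 + 20×15 + 10×3 + 21×3 + 18×4 = 533.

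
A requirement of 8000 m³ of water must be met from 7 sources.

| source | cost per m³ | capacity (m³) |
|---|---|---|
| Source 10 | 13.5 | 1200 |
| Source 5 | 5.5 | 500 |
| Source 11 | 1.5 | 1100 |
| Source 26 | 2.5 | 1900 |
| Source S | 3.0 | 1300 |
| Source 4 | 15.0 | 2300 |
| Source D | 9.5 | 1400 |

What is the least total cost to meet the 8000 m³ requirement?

Fill from the cheapest source first.
Source 11 at 1.5: take all 1100 m³ — 6900 still needed.
Source 26 at 2.5: take all 1900 m³ — 5000 still needed.
Take 1300 from Source S at 3.0 — need 3700 more.
Take 500 from Source 5 at 5.5 — need 3200 more.
Take 1400 from Source D at 9.5 — need 1800 more.
Source 10 (13.5): use full 1200 — 600 m³ to go.
Source 4 (15.0): take the remaining 600 — done.
Cost = 1100×1.5 + 1900×2.5 + 1300×3.0 + 500×5.5 + 1400×9.5 + 1200×13.5 + 600×15.0 = 51550.

51550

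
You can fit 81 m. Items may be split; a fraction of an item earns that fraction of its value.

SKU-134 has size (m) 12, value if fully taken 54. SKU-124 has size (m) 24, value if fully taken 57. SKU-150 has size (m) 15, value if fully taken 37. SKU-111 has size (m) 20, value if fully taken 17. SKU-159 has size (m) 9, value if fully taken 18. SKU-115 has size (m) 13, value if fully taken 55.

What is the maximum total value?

Best value per unit of size first: SKU-134 54/12≈4.5, SKU-115 55/13≈4.23, SKU-150 37/15≈2.47, SKU-124 57/24≈2.38, SKU-159 18/9≈2, SKU-111 17/20≈0.85.
Take all of SKU-134 (12 m, value 54) ; 69 m left.
Take all of SKU-115 (13 m, value 55) ; 56 m left.
SKU-150: take in full, 15 m for value 37 ; 41 left.
SKU-124: take in full, 24 m for value 57 ; 17 left.
SKU-159: take in full, 9 m for value 18 ; 8 left.
Only 8 m remain; take 8/20 of SKU-111 for value 17×8/20 = 6.8.
Total value = 227.8.

227.8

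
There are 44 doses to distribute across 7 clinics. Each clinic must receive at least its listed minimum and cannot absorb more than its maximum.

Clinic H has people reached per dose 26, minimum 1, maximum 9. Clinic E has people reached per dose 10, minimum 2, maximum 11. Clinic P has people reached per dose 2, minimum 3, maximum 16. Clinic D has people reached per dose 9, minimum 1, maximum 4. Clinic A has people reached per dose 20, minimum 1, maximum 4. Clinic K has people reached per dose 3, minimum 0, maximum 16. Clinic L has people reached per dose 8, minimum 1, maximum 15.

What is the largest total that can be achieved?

Meeting every minimum uses 1+2+3+1+1+0+1 = 9 doses, leaving 35.
Rank by people reached per dose: Clinic H 26 > Clinic A 20 > Clinic E 10 > Clinic D 9 > Clinic L 8 > Clinic K 3 > Clinic P 2.
Clinic H: +8 to 9 (cap) ; 27 left.
Give Clinic A 3 more to hit its cap of 4 ; 24 left.
Give Clinic E 9 more to hit its cap of 11 ; 15 left.
Clinic D takes 3 more to reach its cap of 4 ; 12 left.
Only 12 left; Clinic L takes them to reach 13.
Total = 26×9 + 10×11 + 2×3 + 9×4 + 20×4 + 8×13 = 570.

570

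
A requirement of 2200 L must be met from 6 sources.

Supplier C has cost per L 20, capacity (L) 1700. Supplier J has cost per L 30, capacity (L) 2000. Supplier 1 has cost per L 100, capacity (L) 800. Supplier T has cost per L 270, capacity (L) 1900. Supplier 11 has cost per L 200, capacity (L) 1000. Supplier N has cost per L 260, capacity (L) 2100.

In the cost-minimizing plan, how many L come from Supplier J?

500

Fill from the cheapest source first.
Supplier C (20): use full 1700 — 500 L to go.
Supplier J (30): take the remaining 500 — done.
Supplier 1, Supplier 11, Supplier N, Supplier T: unused.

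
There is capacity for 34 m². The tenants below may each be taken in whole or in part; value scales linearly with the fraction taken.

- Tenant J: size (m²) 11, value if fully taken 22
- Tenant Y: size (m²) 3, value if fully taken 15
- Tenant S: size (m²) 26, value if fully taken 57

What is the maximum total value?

Sort by value density: Tenant Y 15/3≈5, Tenant S 57/26≈2.19, Tenant J 22/11≈2.
Tenant Y: take in full, 3 m² for value 15 → 31 left.
All 26 m² of Tenant S fit (value 57) → 5 remain.
5 m² left: a 5/11 share of Tenant J gives 22×5/11 = 10.
Total value = 82.

82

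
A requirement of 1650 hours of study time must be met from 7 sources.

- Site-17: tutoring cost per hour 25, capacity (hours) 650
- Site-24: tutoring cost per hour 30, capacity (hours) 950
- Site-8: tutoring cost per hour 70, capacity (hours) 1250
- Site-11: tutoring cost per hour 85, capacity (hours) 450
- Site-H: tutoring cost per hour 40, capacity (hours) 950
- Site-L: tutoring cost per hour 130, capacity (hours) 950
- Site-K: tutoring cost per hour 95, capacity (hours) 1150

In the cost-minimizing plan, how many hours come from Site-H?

50

Fill from the cheapest source first.
Site-17 at 25: take all 650 hours — 1000 still needed.
Site-24 at 30: take all 950 hours — 50 still needed.
Site-H (40): take the remaining 50 — done.
Site-8, Site-11, Site-K, Site-L: unused.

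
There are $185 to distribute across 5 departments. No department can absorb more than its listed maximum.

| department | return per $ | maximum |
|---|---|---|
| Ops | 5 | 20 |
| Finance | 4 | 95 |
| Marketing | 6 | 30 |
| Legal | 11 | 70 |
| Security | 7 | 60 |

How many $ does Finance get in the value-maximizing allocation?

Highest return per $ first: Legal 11 > Security 7 > Marketing 6 > Ops 5 > Finance 4.
Legal: +70 to 70 (cap) ; 115 left.
Security: +60 to 60 (cap) ; 55 left.
Marketing takes 30 to reach its cap of 30 ; 25 left.
Ops takes 20 to reach its cap of 20 ; 5 left.
Only 5 left; Finance takes them to reach 5.

5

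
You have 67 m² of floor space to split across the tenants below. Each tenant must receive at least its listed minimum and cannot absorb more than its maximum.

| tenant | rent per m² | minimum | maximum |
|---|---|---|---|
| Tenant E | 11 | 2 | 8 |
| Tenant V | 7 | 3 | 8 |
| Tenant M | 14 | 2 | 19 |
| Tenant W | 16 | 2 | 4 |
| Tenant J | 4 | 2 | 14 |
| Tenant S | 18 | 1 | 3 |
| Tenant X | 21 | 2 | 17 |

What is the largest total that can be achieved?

Meeting every minimum uses 2+3+2+2+2+1+2 = 14 m², leaving 53.
Order the tenants by rent per m²: Tenant X 21 > Tenant S 18 > Tenant W 16 > Tenant M 14 > Tenant E 11 > Tenant V 7 > Tenant J 4.
Tenant X: +15 to 17 (cap) ; 38 left.
Tenant S takes 2 more to reach its cap of 3 ; 36 left.
Give Tenant W 2 more to hit its cap of 4 ; 34 left.
Tenant M takes 17 more to reach its cap of 19 ; 17 left.
Tenant E takes 6 more to reach its cap of 8 ; 11 left.
Tenant V: +5 to 8 (cap) ; 6 left.
Tenant J has room for 12 more but only 6 remain, so it gets 8.
Total = 11×8 + 7×8 + 14×19 + 16×4 + 4×8 + 18×3 + 21×17 = 917.

917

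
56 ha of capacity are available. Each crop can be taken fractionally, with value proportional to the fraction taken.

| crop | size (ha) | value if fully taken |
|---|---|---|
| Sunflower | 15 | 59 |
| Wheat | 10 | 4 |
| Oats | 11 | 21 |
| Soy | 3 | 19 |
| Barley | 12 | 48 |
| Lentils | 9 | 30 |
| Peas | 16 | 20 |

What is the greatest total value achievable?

184.5

Best value per unit of size first: Soy 19/3≈6.33, Barley 48/12≈4, Sunflower 59/15≈3.93, Lentils 30/9≈3.33, Oats 21/11≈1.91, Peas 20/16≈1.25, Wheat 4/10≈0.4.
All 3 ha of Soy fit (value 19) — 53 remain.
Take all of Barley (12 ha, value 48) — 41 ha left.
Take all of Sunflower (15 ha, value 59) — 26 ha left.
Lentils: take in full, 9 ha for value 30 — 17 left.
All 11 ha of Oats fit (value 21) — 6 remain.
Fill the last 6 ha with part of Peas: 6/16 of it earns 7.5.
Total value = 184.5.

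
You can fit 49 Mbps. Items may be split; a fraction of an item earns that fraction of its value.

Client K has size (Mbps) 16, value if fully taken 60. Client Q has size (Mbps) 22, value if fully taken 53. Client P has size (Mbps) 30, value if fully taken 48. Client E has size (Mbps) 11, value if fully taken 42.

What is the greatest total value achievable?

155

Best value per unit of size first: Client E 42/11≈3.82, Client K 60/16≈3.75, Client Q 53/22≈2.41, Client P 48/30≈1.6.
Client E: take in full, 11 Mbps for value 42 ; 38 left.
All 16 Mbps of Client K fit (value 60) ; 22 remain.
Client Q: take in full, 22 Mbps for value 53 ; 0 left.
Total value = 155.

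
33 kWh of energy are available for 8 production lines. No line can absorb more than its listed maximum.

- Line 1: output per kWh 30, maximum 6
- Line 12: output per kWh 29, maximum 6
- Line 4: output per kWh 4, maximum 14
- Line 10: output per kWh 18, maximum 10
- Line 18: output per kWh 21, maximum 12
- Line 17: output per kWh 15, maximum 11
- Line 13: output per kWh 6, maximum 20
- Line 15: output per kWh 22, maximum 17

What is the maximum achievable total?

Rank by output per kWh: Line 1 30 > Line 12 29 > Line 15 22 > Line 18 21 > Line 10 18 > Line 17 15 > Line 13 6 > Line 4 4.
Give Line 1 6 to hit its cap of 6 ; 27 left.
Give Line 12 6 to hit its cap of 6 ; 21 left.
Line 15 takes 17 to reach its cap of 17 ; 4 left.
Line 18: +4 (room for 12) → 4. Pool exhausted.
Total = 30×6 + 29×6 + 21×4 + 22×17 = 812.

812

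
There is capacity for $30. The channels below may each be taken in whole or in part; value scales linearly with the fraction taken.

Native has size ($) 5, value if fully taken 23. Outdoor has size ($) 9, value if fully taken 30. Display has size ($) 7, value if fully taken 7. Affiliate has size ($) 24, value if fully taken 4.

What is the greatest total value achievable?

Sort by value density: Native 23/5≈4.6, Outdoor 30/9≈3.33, Display 7/7≈1, Affiliate 4/24≈0.167.
Native: take in full, 5 $ for value 23 — 25 left.
All 9 $ of Outdoor fit (value 30) — 16 remain.
Display: take in full, 7 $ for value 7 — 9 left.
Only 9 $ remain; take 9/24 of Affiliate for value 4×9/24 = 1.5.
Total value = 61.5.

61.5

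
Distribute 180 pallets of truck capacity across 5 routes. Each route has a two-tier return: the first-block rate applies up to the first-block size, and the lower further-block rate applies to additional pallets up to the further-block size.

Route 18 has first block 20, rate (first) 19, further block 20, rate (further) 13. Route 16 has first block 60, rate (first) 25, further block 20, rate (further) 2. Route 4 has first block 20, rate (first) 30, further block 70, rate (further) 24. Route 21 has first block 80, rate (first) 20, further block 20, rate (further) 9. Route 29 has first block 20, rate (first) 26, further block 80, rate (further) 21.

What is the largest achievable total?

4510

Treat each block as its own option and order by rate: Route 4/tier1 30 > Route 29/tier1 26 > Route 16/tier1 25 > Route 4/tier2 24 > Route 29/tier2 21 > Route 21/tier1 20 > Route 18/tier1 19 > Route 18/tier2 13 > Route 21/tier2 9 > Route 16/tier2 2.
Route 4/tier1 (30): +20 → 160 left.
Route 29 tier1 at 26: fill all 20 → 140 left.
Route 16 tier1 at 25: fill all 60 → 80 left.
Route 4/tier2 (24): +70 → 10 left.
Route 29 tier2 at 21: only 10 left, fill 10.
Total = 30×20 + 26×20 + 25×60 + 24×70 + 21×10 = 4510.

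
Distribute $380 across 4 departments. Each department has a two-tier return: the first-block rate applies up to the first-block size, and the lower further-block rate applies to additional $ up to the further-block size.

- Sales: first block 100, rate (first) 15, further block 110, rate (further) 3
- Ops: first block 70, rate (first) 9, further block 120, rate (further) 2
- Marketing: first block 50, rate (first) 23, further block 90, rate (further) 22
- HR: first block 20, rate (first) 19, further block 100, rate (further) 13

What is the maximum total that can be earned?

6490

Order all 8 blocks by rate: Marketing/first 23 > Marketing/second 22 > HR/first 19 > Sales/first 15 > HR/second 13 > Ops/first 9 > Sales/second 3 > Ops/second 2.
Marketing first at 23: fill all 50 → 330 left.
Fill Marketing second block (90 at 22) → 240 left.
HR first at 19: fill all 20 → 220 left.
Fill Sales first block (100 at 15) → 120 left.
HR second at 13: fill all 100 → 20 left.
Ops first at 9: only 20 left, fill 20.
Total = 23×50 + 22×90 + 19×20 + 15×100 + 13×100 + 9×20 = 6490.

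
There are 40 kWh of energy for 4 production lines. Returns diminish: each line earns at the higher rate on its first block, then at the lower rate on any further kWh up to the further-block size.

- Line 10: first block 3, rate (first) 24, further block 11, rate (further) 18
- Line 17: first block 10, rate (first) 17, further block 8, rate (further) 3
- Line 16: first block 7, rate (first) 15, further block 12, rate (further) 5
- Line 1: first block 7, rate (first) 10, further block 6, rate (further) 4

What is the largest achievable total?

Treat each block as its own option and order by rate: Line 10/T1 24 > Line 10/T2 18 > Line 17/T1 17 > Line 16/T1 15 > Line 1/T1 10 > Line 16/T2 5 > Line 1/T2 4 > Line 17/T2 3.
Line 10/T1 (24): +3 ; 37 left.
Line 10/T2 (18): +11 ; 26 left.
Fill Line 17 T1 block (10 at 17) ; 16 left.
Fill Line 16 T1 block (7 at 15) ; 9 left.
Line 1 T1 at 10: fill all 7 ; 2 left.
2 remain; put them into Line 16 T2 at 5.
Total = 24×3 + 18×11 + 17×10 + 15×7 + 10×7 + 5×2 = 625.

625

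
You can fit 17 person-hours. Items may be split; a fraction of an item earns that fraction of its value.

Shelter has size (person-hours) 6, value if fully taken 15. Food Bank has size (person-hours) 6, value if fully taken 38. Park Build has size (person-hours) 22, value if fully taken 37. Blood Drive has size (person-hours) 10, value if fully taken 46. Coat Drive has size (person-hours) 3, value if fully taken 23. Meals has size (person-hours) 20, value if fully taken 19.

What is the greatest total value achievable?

97.8

Sort by value density: Coat Drive 23/3≈7.67, Food Bank 38/6≈6.33, Blood Drive 46/10≈4.6, Shelter 15/6≈2.5, Park Build 37/22≈1.68, Meals 19/20≈0.95.
Take all of Coat Drive (3 person-hours, value 23) → 14 person-hours left.
Take all of Food Bank (6 person-hours, value 38) → 8 person-hours left.
Only 8 person-hours remain; take 8/10 of Blood Drive for value 46×8/10 = 36.8.
Total value = 97.8.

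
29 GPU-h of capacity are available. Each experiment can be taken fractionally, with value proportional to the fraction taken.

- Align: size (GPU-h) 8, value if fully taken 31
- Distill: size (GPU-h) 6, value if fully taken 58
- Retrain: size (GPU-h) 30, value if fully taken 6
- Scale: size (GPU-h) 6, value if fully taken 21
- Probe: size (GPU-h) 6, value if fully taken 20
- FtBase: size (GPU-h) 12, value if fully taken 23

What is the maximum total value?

Rank by value-to-size ratio: Distill 58/6≈9.67, Align 31/8≈3.88, Scale 21/6≈3.5, Probe 20/6≈3.33, FtBase 23/12≈1.92, Retrain 6/30≈0.2.
Distill: take in full, 6 GPU-h for value 58 — 23 left.
Align: take in full, 8 GPU-h for value 31 — 15 left.
Scale: take in full, 6 GPU-h for value 21 — 9 left.
Probe: take in full, 6 GPU-h for value 20 — 3 left.
Only 3 GPU-h remain; take 3/12 of FtBase for value 23×3/12 = 5.75.
Total value = 135.75.

135.75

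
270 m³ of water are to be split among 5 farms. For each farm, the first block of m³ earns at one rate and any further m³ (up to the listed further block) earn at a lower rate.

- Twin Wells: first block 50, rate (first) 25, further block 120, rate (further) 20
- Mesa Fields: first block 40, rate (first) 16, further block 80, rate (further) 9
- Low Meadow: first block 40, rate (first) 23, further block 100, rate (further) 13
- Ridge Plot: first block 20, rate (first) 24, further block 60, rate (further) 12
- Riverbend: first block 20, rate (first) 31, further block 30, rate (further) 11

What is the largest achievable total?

Order all 10 blocks by rate: Riverbend/first 31 > Twin Wells/first 25 > Ridge Plot/first 24 > Low Meadow/first 23 > Twin Wells/second 20 > Mesa Fields/first 16 > Low Meadow/second 13 > Ridge Plot/second 12 > Riverbend/second 11 > Mesa Fields/second 9.
Fill Riverbend first block (20 at 31) ; 250 left.
Fill Twin Wells first block (50 at 25) ; 200 left.
Ridge Plot/first (24): +20 ; 180 left.
Low Meadow/first (23): +40 ; 140 left.
Twin Wells/second (20): +120 ; 20 left.
Mesa Fields first at 16: only 20 left, fill 20.
Total = 31×20 + 25×50 + 24×20 + 23×40 + 20×120 + 16×20 = 5990.

5990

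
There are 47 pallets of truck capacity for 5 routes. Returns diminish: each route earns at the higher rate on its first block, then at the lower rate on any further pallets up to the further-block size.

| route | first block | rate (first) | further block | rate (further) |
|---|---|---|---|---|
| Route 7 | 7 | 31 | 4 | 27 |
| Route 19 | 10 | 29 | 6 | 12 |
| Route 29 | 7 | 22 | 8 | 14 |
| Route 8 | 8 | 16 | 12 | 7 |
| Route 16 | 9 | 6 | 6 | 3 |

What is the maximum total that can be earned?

Order all 10 blocks by rate: Route 7/tier1 31 > Route 19/tier1 29 > Route 7/tier2 27 > Route 29/tier1 22 > Route 8/tier1 16 > Route 29/tier2 14 > Route 19/tier2 12 > Route 8/tier2 7 > Route 16/tier1 6 > Route 16/tier2 3.
Fill Route 7 tier1 block (7 at 31) → 40 left.
Route 19 tier1 at 29: fill all 10 → 30 left.
Fill Route 7 tier2 block (4 at 27) → 26 left.
Route 29 tier1 at 22: fill all 7 → 19 left.
Route 8/tier1 (16): +8 → 11 left.
Route 29/tier2 (14): +8 → 3 left.
3 remain; put them into Route 19 tier2 at 12.
Total = 31×7 + 29×10 + 27×4 + 22×7 + 16×8 + 14×8 + 12×3 = 1045.

1045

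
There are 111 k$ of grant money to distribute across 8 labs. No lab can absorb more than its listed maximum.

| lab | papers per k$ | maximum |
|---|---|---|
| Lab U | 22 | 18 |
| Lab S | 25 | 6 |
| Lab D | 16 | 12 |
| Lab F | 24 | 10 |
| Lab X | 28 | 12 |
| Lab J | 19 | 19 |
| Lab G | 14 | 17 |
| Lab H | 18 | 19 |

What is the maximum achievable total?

2227

Order the labs by papers per k$: Lab X 28 > Lab S 25 > Lab F 24 > Lab U 22 > Lab J 19 > Lab H 18 > Lab D 16 > Lab G 14.
Lab X takes 12 to reach its cap of 12 → 99 left.
Lab S: +6 to 6 (cap) → 93 left.
Lab F: +10 to 10 (cap) → 83 left.
Lab U: +18 to 18 (cap) → 65 left.
Lab J: +19 to 19 (cap) → 46 left.
Lab H: +19 to 19 (cap) → 27 left.
Give Lab D 12 to hit its cap of 12 → 15 left.
Only 15 left; Lab G takes them to reach 15.
Total = 22×18 + 25×6 + 16×12 + 24×10 + 28×12 + 19×19 + 14×15 + 18×19 = 2227.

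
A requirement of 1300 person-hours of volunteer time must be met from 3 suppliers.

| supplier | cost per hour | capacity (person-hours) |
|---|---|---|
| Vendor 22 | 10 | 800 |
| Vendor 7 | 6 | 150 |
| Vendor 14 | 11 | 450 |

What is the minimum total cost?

Cheapest first:
Vendor 7 (6): use full 150 → 1150 person-hours to go.
Take 800 from Vendor 22 at 10 → need 350 more.
Take 350 from Vendor 14 at 11 to finish.
Cost = 150×6 + 800×10 + 350×11 = 12750.

12750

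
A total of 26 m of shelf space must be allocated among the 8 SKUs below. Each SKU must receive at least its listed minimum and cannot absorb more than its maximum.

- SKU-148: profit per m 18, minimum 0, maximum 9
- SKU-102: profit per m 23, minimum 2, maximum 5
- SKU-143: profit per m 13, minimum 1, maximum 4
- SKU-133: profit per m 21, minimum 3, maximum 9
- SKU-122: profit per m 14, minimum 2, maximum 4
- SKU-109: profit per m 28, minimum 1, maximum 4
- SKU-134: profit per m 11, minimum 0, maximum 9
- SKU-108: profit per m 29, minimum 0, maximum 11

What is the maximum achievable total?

Meeting every minimum uses 0+2+1+3+2+1+0+0 = 9 m, leaving 17.
Highest profit per m first: SKU-108 29 > SKU-109 28 > SKU-102 23 > SKU-133 21 > SKU-148 18 > SKU-122 14 > SKU-143 13 > SKU-134 11.
SKU-108 takes 11 more to reach its cap of 11 ; 6 left.
Give SKU-109 3 more to hit its cap of 4 ; 3 left.
SKU-102 takes 3 more to reach its cap of 5 ; 0 left.
Total = 23×5 + 13×1 + 21×3 + 14×2 + 28×4 + 29×11 = 650.

650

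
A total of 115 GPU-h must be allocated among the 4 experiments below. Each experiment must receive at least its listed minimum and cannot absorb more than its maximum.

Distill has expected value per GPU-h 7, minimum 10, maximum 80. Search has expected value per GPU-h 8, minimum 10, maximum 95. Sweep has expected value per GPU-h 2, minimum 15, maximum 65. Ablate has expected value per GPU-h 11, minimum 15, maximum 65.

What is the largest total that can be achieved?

Meeting every minimum uses 10+10+15+15 = 50 GPU-h, leaving 65.
Order the experiments by expected value per GPU-h: Ablate 11 > Search 8 > Distill 7 > Sweep 2.
Ablate: +50 to 65 (cap) → 15 left.
Search: +15 (room for 85) → 25. Pool exhausted.
Total = 7×10 + 8×25 + 2×15 + 11×65 = 1015.

1015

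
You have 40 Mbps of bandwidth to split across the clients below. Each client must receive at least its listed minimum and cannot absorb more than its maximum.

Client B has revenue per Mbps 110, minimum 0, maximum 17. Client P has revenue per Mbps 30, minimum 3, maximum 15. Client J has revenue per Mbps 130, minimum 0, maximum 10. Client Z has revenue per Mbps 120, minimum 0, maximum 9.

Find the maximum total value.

Meeting every minimum uses 0+3+0+0 = 3 Mbps, leaving 37.
Rank by revenue per Mbps: Client J 130 > Client Z 120 > Client B 110 > Client P 30.
Client J: +10 to 10 (cap) ; 27 left.
Client Z: +9 to 9 (cap) ; 18 left.
Give Client B 17 more to hit its cap of 17 ; 1 left.
Client P has room for 12 more but only 1 remain, so it gets 4.
Total = 110×17 + 30×4 + 130×10 + 120×9 = 4370.

4370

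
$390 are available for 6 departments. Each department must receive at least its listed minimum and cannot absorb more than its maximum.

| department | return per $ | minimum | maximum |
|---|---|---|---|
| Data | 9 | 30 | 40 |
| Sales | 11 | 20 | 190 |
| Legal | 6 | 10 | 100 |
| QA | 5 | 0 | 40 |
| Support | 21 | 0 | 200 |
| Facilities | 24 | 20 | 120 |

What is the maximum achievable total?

7740

Meeting every minimum uses 30+20+10+0+0+20 = 80 $, leaving 310.
Order the departments by return per $: Facilities 24 > Support 21 > Sales 11 > Data 9 > Legal 6 > QA 5.
Give Facilities 100 more to hit its cap of 120 — 210 left.
Support: +200 to 200 (cap) — 10 left.
Sales has room for 170 more but only 10 remain, so it gets 30.
Total = 9×30 + 11×30 + 6×10 + 21×200 + 24×120 = 7740.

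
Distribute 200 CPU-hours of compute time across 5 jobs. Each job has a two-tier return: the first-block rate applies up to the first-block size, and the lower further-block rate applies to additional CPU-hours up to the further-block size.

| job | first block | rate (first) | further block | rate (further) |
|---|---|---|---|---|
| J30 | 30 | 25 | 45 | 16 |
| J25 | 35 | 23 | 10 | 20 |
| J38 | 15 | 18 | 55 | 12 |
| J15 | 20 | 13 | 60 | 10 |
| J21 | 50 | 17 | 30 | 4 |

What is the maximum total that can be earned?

3790

Rank every tier by rate: J30/T1 25 > J25/T1 23 > J25/T2 20 > J38/T1 18 > J21/T1 17 > J30/T2 16 > J15/T1 13 > J38/T2 12 > J15/T2 10 > J21/T2 4.
J30/T1 (25): +30 ; 170 left.
J25 T1 at 23: fill all 35 ; 135 left.
J25 T2 at 20: fill all 10 ; 125 left.
Fill J38 T1 block (15 at 18) ; 110 left.
Fill J21 T1 block (50 at 17) ; 60 left.
J30 T2 at 16: fill all 45 ; 15 left.
J15/T1: +15 of 20 at 13; pool empty.
Total = 25×30 + 23×35 + 20×10 + 18×15 + 17×50 + 16×45 + 13×15 = 3790.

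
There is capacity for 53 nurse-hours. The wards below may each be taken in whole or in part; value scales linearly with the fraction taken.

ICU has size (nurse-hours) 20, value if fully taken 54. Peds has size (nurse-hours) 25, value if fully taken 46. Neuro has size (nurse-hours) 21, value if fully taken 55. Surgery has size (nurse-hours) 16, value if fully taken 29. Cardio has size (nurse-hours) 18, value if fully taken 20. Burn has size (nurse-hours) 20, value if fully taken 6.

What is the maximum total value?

Sort by value density: ICU 54/20≈2.7, Neuro 55/21≈2.62, Peds 46/25≈1.84, Surgery 29/16≈1.81, Cardio 20/18≈1.11, Burn 6/20≈0.3.
ICU: take in full, 20 nurse-hours for value 54 ; 33 left.
All 21 nurse-hours of Neuro fit (value 55) ; 12 remain.
Fill the last 12 nurse-hours with part of Peds: 12/25 of it earns 22.08.
Total value = 131.08.

131.08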